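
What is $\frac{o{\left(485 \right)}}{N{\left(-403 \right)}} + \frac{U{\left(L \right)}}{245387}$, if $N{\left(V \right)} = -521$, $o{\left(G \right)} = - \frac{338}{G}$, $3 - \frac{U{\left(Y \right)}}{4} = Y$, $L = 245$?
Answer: $- \frac{161658274}{62005614095} \approx -0.0026072$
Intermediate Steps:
$U{\left(Y \right)} = 12 - 4 Y$
$\frac{o{\left(485 \right)}}{N{\left(-403 \right)}} + \frac{U{\left(L \right)}}{245387} = \frac{\left(-338\right) \frac{1}{485}}{-521} + \frac{12 - 980}{245387} = \left(-338\right) \frac{1}{485} \left(- \frac{1}{521}\right) + \left(12 - 980\right) \frac{1}{245387} = \left(- \frac{338}{485}\right) \left(- \frac{1}{521}\right) - \frac{968}{245387} = \frac{338}{252685} - \frac{968}{245387} = - \frac{161658274}{62005614095}$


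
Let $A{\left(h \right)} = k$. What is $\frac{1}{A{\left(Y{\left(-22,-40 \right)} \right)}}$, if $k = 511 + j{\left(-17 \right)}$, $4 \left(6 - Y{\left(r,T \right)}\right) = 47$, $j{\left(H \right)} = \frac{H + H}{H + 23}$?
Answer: $\frac{3}{1516} \approx 0.0019789$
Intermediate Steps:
$j{\left(H \right)} = \frac{2 H}{23 + H}$
$Y{\left(r,T \right)} = - \frac{23}{4}$ ($Y{\left(r,T \right)} = 6 - \frac{47}{4} = - \frac{23}{4}$)
$k = \frac{1516}{3}$ ($k = 511 + 2 \left(-17\right) \frac{1}{23 - 17} = 511 + 2 \left(-17\right) \frac{1}{6} = 511 - \frac{17}{3} = \frac{1516}{3} \approx 505.33$)
$A{\left(h \right)} = \frac{1516}{3}$
$\frac{1}{A{\left(Y{\left(-22,-40 \right)} \right)}} = \frac{1}{\frac{1516}{3}} = \frac{3}{1516}$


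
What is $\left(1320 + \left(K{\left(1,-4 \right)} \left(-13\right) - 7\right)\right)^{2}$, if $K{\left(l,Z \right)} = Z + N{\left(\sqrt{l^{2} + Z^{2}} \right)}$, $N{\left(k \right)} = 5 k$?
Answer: $1935050 - 177450 \sqrt{17} \approx 1.2034 \cdot 10^{6}$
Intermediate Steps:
$K{\left(l,Z \right)} = Z + 5 \sqrt{Z^{2} + l^{2}}$ ($K{\left(l,Z \right)} = Z + 5 \sqrt{l^{2} + Z^{2}} = Z + 5 \sqrt{Z^{2} + l^{2}}$)
$\left(1320 + \left(K{\left(1,-4 \right)} \left(-13\right) - 7\right)\right)^{2} = \left(1320 + \left(\left(-4 + 5 \sqrt{\left(-4\right)^{2} + 1^{2}}\right) \left(-13\right) - 7\right)\right)^{2} = \left(1320 + \left(\left(-4 + 5 \sqrt{16 + 1}\right) \left(-13\right) - 7\right)\right)^{2} = \left(1320 + \left(\left(-4 + 5 \sqrt{17}\right) \left(-13\right) - 7\right)\right)^{2} = \left(1320 + \left(\left(52 - 65 \sqrt{17}\right) - 7\right)\right)^{2} = \left(1320 + \left(45 - 65 \sqrt{17}\right)\right)^{2} = \left(1365 - 65 \sqrt{17}\right)^{2}$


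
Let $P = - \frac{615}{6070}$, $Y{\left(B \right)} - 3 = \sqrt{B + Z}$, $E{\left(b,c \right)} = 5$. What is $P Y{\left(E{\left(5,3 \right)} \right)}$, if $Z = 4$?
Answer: $- \frac{369}{607} \approx -0.60791$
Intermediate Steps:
$Y{\left(B \right)} = 3 + \sqrt{4 + B}$ ($Y{\left(B \right)} = 3 + \sqrt{B + 4} = 3 + \sqrt{4 + B}$)
$P = - \frac{123}{1214}$ ($P = \left(-615\right) \frac{1}{6070} = - \frac{123}{1214} \approx -0.10132$)
$P Y{\left(E{\left(5,3 \right)} \right)} = - \frac{123 \left(3 + \sqrt{4 + 5}\right)}{1214} = - \frac{123 \left(3 + \sqrt{9}\right)}{1214} = - \frac{123 \left(3 + 3\right)}{1214} = \left(- \frac{123}{1214}\right) 6 = - \frac{369}{607}$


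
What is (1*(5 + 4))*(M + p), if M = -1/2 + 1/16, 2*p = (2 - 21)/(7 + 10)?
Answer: -2439/272 ≈ -8.9669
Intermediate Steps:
p = -19/34 (p = ((2 - 21)/(7 + 10))/2 = (-19/17)/2 = (-19*1/17)/2 = (½)*(-19/17) = -19/34 ≈ -0.55882)
M = -7/16 (M = -1*½ + 1*(1/16) = -½ + 1/16 = -7/16 ≈ -0.43750)
(1*(5 + 4))*(M + p) = (1*(5 + 4))*(-7/16 - 19/34) = (1*9)*(-271/272) = 9*(-271/272) = -2439/272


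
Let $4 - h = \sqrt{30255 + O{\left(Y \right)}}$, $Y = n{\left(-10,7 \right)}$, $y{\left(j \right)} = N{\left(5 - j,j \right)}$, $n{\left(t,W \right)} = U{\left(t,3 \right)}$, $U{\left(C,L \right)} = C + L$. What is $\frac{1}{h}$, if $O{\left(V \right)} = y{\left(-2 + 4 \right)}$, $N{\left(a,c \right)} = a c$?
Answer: $- \frac{4}{30245} - \frac{\sqrt{30261}}{30245} \approx -0.0058838$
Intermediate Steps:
$n{\left(t,W \right)} = 3 + t$ ($n{\left(t,W \right)} = t + 3 = 3 + t$)
$y{\left(j \right)} = j \left(5 - j\right)$ ($y{\left(j \right)} = \left(5 - j\right) j = j \left(5 - j\right)$)
$Y = -7$ ($Y = 3 - 10 = -7$)
$O{\left(V \right)} = 6$ ($O{\left(V \right)} = \left(-2 + 4\right) \left(5 - \left(-2 + 4\right)\right) = 2 \left(5 - 2\right) = 2 \cdot 3 = 6$)
$h = 4 - \sqrt{30261}$ ($h = 4 - \sqrt{30255 + 6} = 4 - \sqrt{30261} \approx -169.96$)
$\frac{1}{h} = \frac{1}{4 - \sqrt{30261}}$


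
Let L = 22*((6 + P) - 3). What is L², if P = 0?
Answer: 4356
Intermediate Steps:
L = 66 (L = 22*((6 + 0) - 3) = 22*(6 - 3) = 22*3 = 66)
L² = 66² = 4356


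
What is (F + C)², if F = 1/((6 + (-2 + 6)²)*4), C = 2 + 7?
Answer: 628849/7744 ≈ 81.205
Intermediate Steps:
C = 9
F = 1/88 (F = 1/((6 + 4²)*4) = 1/((6 + 16)*4) = 1/(22*4) = 1/88 ≈ 0.011364)
(F + C)² = (1/88 + 9)² = (793/88)² = 628849/7744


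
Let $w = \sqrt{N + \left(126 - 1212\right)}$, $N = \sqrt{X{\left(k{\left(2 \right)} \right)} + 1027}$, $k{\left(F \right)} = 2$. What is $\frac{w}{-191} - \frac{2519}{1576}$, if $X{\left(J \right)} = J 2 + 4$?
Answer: $- \frac{2519}{1576} - \frac{i \sqrt{1086 - 3 \sqrt{115}}}{191} \approx -1.5984 - 0.16996 i$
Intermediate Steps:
$X{\left(J \right)} = 4 + 2 J$ ($X{\left(J \right)} = 2 J + 4 = 4 + 2 J$)
$N = 3 \sqrt{115}$ ($N = \sqrt{\left(4 + 2 \cdot 2\right) + 1027} = \sqrt{\left(4 + 4\right) + 1027} = \sqrt{8 + 1027} = \sqrt{1035} = 3 \sqrt{115} \approx 32.171$)
$w = \sqrt{-1086 + 3 \sqrt{115}}$ ($w = \sqrt{3 \sqrt{115} + \left(126 - 1212\right)} = \sqrt{3 \sqrt{115} - 1086} = \sqrt{-1086 + 3 \sqrt{115}} \approx 32.463 i$)
$\frac{w}{-191} - \frac{2519}{1576} = \frac{\sqrt{-1086 + 3 \sqrt{115}}}{-191} - \frac{2519}{1576} = \sqrt{-1086 + 3 \sqrt{115}} \left(- \frac{1}{191}\right) - \frac{2519}{1576} = - \frac{\sqrt{-1086 + 3 \sqrt{115}}}{191} - \frac{2519}{1576} = - \frac{2519}{1576} - \frac{\sqrt{-1086 + 3 \sqrt{115}}}{191}$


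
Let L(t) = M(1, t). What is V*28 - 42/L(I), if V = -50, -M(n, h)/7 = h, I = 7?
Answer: -9794/7 ≈ -1399.1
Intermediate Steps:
M(n, h) = -7*h
L(t) = -7*t
V*28 - 42/L(I) = -50*28 - 42/((-7*7)) = -1400 - 42/(-49) = -1400 - 42*(-1/49) = -1400 + 6/7 = -9794/7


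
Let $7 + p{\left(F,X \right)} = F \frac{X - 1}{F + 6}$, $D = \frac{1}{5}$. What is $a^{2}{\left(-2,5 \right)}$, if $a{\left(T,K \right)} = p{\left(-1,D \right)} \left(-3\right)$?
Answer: $\frac{263169}{625} \approx 421.07$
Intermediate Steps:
$D = \frac{1}{5} \approx 0.2$
$p{\left(F,X \right)} = -7 + \frac{F \left(-1 + X\right)}{6 + F}$ ($p{\left(F,X \right)} = -7 + F \frac{X - 1}{F + 6} = -7 + F \frac{-1 + X}{6 + F} = -7 + \frac{F \left(-1 + X\right)}{6 + F}$)
$a{\left(T,K \right)} = \frac{513}{25}$ ($a{\left(T,K \right)} = \frac{-42 - -8 - \frac{1}{5}}{6 - 1} \left(-3\right) = \frac{-42 + 8 - \frac{1}{5}}{5} \left(-3\right) = \frac{1}{5} \left(- \frac{171}{5}\right) \left(-3\right) = \left(- \frac{171}{25}\right) \left(-3\right) = \frac{513}{25}$)
$a^{2}{\left(-2,5 \right)} = \left(\frac{513}{25}\right)^{2} = \frac{263169}{625}$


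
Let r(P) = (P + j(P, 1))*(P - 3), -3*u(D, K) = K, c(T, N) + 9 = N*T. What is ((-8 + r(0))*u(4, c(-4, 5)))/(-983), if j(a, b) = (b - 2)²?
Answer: 319/2949 ≈ 0.10817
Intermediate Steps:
j(a, b) = (-2 + b)²
c(T, N) = -9 + N*T
u(D, K) = -K/3
r(P) = (1 + P)*(-3 + P) (r(P) = (P + (-2 + 1)²)*(P - 3) = (P + (-1)²)*(-3 + P) = (P + 1)*(-3 + P) = (1 + P)*(-3 + P))
((-8 + r(0))*u(4, c(-4, 5)))/(-983) = ((-8 + (-3 + 0² - 2*0))*(-(-9 + 5*(-4))/3))/(-983) = ((-8 + (-3 + 0 + 0))*(-(-9 - 20)/3))*(-1/983) = ((-8 - 3)*(-⅓*(-29)))*(-1/983) = -11*29/3*(-1/983) = -319/3*(-1/983) = 319/2949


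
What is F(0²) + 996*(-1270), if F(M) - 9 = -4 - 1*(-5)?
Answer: -1264910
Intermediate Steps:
F(M) = 10 (F(M) = 9 + (-4 - 1*(-5)) = 9 + (-4 + 5) = 9 + 1 = 10)
F(0²) + 996*(-1270) = 10 + 996*(-1270) = 10 - 1264920 = -1264910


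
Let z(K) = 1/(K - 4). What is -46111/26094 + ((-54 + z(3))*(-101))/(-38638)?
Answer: -481647247/252054993 ≈ -1.9109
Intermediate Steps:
z(K) = 1/(-4 + K)
-46111/26094 + ((-54 + z(3))*(-101))/(-38638) = -46111/26094 + ((-54 + 1/(-4 + 3))*(-101))/(-38638) = -46111*1/26094 + ((-54 + 1/(-1))*(-101))*(-1/38638) = -46111/26094 + ((-54 - 1)*(-101))*(-1/38638) = -46111/26094 - 55*(-101)*(-1/38638) = -46111/26094 + 5555*(-1/38638) = -46111/26094 - 5555/38638 = -481647247/252054993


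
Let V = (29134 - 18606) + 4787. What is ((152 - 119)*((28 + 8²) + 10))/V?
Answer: 1122/5105 ≈ 0.21978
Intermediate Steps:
V = 15315 (V = 10528 + 4787 = 15315)
((152 - 119)*((28 + 8²) + 10))/V = ((152 - 119)*((28 + 8²) + 10))/15315 = (33*((28 + 64) + 10))*(1/15315) = (33*(92 + 10))*(1/15315) = (33*102)*(1/15315) = 3366*(1/15315) = 1122/5105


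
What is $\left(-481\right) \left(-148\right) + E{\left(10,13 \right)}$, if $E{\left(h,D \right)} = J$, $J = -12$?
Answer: $71176$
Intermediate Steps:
$E{\left(h,D \right)} = -12$
$\left(-481\right) \left(-148\right) + E{\left(10,13 \right)} = \left(-481\right) \left(-148\right) - 12 = 71188 - 12 = 71176$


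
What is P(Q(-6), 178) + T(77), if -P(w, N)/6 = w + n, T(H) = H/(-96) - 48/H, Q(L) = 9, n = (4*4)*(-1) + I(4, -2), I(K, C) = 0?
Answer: 299927/7392 ≈ 40.575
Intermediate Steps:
n = -16 (n = (4*4)*(-1) + 0 = 16*(-1) + 0 = -16 + 0 = -16)
T(H) = -48/H - H/96 (T(H) = H*(-1/96) - 48/H = -H/96 - 48/H = -48/H - H/96)
P(w, N) = 96 - 6*w (P(w, N) = -6*(w - 16) = -6*(-16 + w) = 96 - 6*w)
P(Q(-6), 178) + T(77) = (96 - 6*9) + (-48/77 - 1/96*77) = (96 - 54) + (-48*1/77 - 77/96) = 42 + (-48/77 - 77/96) = 42 - 10537/7392 = 299927/7392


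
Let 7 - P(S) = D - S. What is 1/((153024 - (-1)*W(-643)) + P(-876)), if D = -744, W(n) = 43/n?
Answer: 643/98314014 ≈ 6.5403e-6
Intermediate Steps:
P(S) = 751 + S (P(S) = 7 - (-744 - S) = 7 + (744 + S) = 751 + S)
1/((153024 - (-1)*W(-643)) + P(-876)) = 1/((153024 - (-1)*43/(-643)) + (751 - 876)) = 1/((153024 - (-1)*43*(-1/643)) - 125) = 1/((153024 - (-1)*(-43)/643) - 125) = 1/((153024 - 1*43/643) - 125) = 1/((153024 - 43/643) - 125) = 1/(98394389/643 - 125) = 1/(98314014/643) = 643/98314014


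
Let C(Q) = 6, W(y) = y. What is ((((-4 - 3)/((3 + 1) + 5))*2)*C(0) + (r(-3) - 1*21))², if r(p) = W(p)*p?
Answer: 4096/9 ≈ 455.11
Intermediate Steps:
r(p) = p² (r(p) = p*p = p²)
((((-4 - 3)/((3 + 1) + 5))*2)*C(0) + (r(-3) - 1*21))² = ((((-4 - 3)/((3 + 1) + 5))*2)*6 + ((-3)² - 1*21))² = ((-7/(4 + 5)*2)*6 + (9 - 21))² = ((-7/9*2)*6 - 12)² = ((-7*⅑*2)*6 - 12)² = (-7/9*2*6 - 12)² = (-14/9*6 - 12)² = (-28/3 - 12)² = (-64/3)² = 4096/9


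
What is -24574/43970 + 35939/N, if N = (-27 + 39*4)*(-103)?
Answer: -953376284/292114695 ≈ -3.2637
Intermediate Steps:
N = -13287 (N = (-27 + 156)*(-103) = 129*(-103) = -13287)
-24574/43970 + 35939/N = -24574/43970 + 35939/(-13287) = -24574*1/43970 + 35939*(-1/13287) = -12287/21985 - 35939/13287 = -953376284/292114695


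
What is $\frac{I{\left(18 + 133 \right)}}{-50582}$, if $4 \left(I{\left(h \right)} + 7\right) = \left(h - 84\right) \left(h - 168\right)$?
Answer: $\frac{1167}{202328} \approx 0.0057679$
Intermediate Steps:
$I{\left(h \right)} = -7 + \frac{\left(-168 + h\right) \left(-84 + h\right)}{4}$ ($I{\left(h \right)} = -7 + \frac{\left(h - 84\right) \left(h - 168\right)}{4} = -7 + \frac{\left(-84 + h\right) \left(-168 + h\right)}{4} = -7 + \frac{\left(-168 + h\right) \left(-84 + h\right)}{4}$)
$\frac{I{\left(18 + 133 \right)}}{-50582} = \frac{3521 - 63 \left(18 + 133\right) + \frac{\left(18 + 133\right)^{2}}{4}}{-50582} = \left(3521 - 9513 + \frac{151^{2}}{4}\right) \left(- \frac{1}{50582}\right) = \left(3521 - 9513 + \frac{1}{4} \cdot 22801\right) \left(- \frac{1}{50582}\right) = \left(3521 - 9513 + \frac{22801}{4}\right) \left(- \frac{1}{50582}\right) = \left(- \frac{1167}{4}\right) \left(- \frac{1}{50582}\right) = \frac{1167}{202328}$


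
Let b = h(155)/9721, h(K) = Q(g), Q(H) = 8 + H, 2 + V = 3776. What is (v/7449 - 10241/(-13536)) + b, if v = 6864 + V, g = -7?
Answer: 713818050427/326721721248 ≈ 2.1848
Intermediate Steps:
V = 3774 (V = -2 + 3776 = 3774)
h(K) = 1 (h(K) = 8 - 7 = 1)
v = 10638 (v = 6864 + 3774 = 10638)
b = 1/9721 ≈ 0.00010287
(v/7449 - 10241/(-13536)) + b = (10638/7449 - 10241/(-13536)) + 1/9721 = (10638*(1/7449) - 10241*(-1/13536)) + 1/9721 = (3546/2483 + 10241/13536) + 1/9721 = 73427059/33609888 + 1/9721 = 713818050427/326721721248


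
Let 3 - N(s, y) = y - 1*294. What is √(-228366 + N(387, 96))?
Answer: I*√228165 ≈ 477.67*I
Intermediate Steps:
N(s, y) = 297 - y (N(s, y) = 3 - (y - 1*294) = 3 - (y - 294) = 3 - (-294 + y) = 3 + (294 - y) = 297 - y)
√(-228366 + N(387, 96)) = √(-228366 + (297 - 1*96)) = √(-228366 + (297 - 96)) = √(-228366 + 201) = √(-228165) = I*√228165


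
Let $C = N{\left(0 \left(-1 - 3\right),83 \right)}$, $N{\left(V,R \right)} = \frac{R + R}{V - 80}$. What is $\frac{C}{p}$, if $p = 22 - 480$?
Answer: $\frac{83}{18320} \approx 0.0045306$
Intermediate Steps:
$N{\left(V,R \right)} = \frac{2 R}{-80 + V}$
$C = - \frac{83}{40}$ ($C = 2 \cdot 83 \frac{1}{-80 + 0 \left(-1 - 3\right)} = 2 \cdot 83 \frac{1}{-80 + 0 \left(-4\right)} = 2 \cdot 83 \frac{1}{-80 + 0} = 2 \cdot 83 \frac{1}{-80} = 2 \cdot 83 \left(- \frac{1}{80}\right) = - \frac{83}{40} \approx -2.075$)
$p = -458$ ($p = 22 - 480 = -458$)
$\frac{C}{p} = - \frac{83}{40 \left(-458\right)} = \left(- \frac{83}{40}\right) \left(- \frac{1}{458}\right) = \frac{83}{18320}$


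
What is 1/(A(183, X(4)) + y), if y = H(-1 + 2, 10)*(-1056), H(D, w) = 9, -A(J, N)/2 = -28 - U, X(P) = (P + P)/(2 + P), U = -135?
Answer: -1/9718 ≈ -0.00010290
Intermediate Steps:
X(P) = 2*P/(2 + P) (X(P) = (2*P)/(2 + P) = 2*P/(2 + P))
A(J, N) = -214 (A(J, N) = -2*(-28 - 1*(-135)) = -2*(-28 + 135) = -2*107 = -214)
y = -9504 (y = 9*(-1056) = -9504)
1/(A(183, X(4)) + y) = 1/(-214 - 9504) = 1/(-9718) = -1/9718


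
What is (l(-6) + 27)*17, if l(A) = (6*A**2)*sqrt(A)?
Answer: 459 + 3672*I*sqrt(6) ≈ 459.0 + 8994.5*I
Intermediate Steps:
l(A) = 6*A**(5/2)
(l(-6) + 27)*17 = (6*(-6)**(5/2) + 27)*17 = (6*(36*I*sqrt(6)) + 27)*17 = (216*I*sqrt(6) + 27)*17 = (27 + 216*I*sqrt(6))*17 = 459 + 3672*I*sqrt(6)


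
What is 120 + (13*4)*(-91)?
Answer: -4612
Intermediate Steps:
120 + (13*4)*(-91) = 120 + 52*(-91) = 120 - 4732 = -4612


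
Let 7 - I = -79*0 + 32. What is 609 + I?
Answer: 584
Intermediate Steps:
I = -25 (I = 7 - (-79*0 + 32) = 7 - (0 + 32) = 7 - 1*32 = 7 - 32 = -25)
609 + I = 609 - 25 = 584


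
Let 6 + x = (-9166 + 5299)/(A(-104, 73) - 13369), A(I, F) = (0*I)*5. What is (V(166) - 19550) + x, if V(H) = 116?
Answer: -259889493/13369 ≈ -19440.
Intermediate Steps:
A(I, F) = 0 (A(I, F) = 0*5 = 0)
x = -76347/13369 (x = -6 + (-9166 + 5299)/(0 - 13369) = -6 - 3867/(-13369) = -6 - 3867*(-1/13369) = -6 + 3867/13369 = -76347/13369 ≈ -5.7107)
(V(166) - 19550) + x = (116 - 19550) - 76347/13369 = -19434 - 76347/13369 = -259889493/13369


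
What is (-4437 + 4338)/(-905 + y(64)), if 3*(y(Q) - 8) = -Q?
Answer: 297/2755 ≈ 0.10780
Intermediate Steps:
y(Q) = 8 - Q/3 (y(Q) = 8 + (-Q)/3 = 8 - Q/3)
(-4437 + 4338)/(-905 + y(64)) = (-4437 + 4338)/(-905 + (8 - 1/3*64)) = -99/(-905 + (8 - 64/3)) = -99/(-905 - 40/3) = -99/(-2755/3) = -99*(-3/2755) = 297/2755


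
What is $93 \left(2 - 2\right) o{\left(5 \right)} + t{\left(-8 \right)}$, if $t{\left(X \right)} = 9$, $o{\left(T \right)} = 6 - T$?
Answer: $9$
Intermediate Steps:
$93 \left(2 - 2\right) o{\left(5 \right)} + t{\left(-8 \right)} = 93 \left(2 - 2\right) \left(6 - 5\right) + 9 = 93 \cdot 0 \left(6 - 5\right) + 9 = 93 \cdot 0 \cdot 1 + 9 = 93 \cdot 0 + 9 = 0 + 9 = 9$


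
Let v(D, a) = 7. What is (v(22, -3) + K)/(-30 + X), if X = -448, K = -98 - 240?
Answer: 331/478 ≈ 0.69247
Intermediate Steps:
K = -338
(v(22, -3) + K)/(-30 + X) = (7 - 338)/(-30 - 448) = -331/(-478) = -331*(-1/478) = 331/478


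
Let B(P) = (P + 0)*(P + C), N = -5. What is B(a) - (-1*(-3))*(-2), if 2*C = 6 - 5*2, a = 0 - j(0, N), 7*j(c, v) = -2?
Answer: 270/49 ≈ 5.5102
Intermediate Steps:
j(c, v) = -2/7 (j(c, v) = (⅐)*(-2) = -2/7)
a = 2/7 (a = 0 - 1*(-2/7) = 0 + 2/7 = 2/7 ≈ 0.28571)
C = -2 (C = (6 - 5*2)/2 = (6 - 10)/2 = (½)*(-4) = -2)
B(P) = P*(-2 + P) (B(P) = (P + 0)*(P - 2) = P*(-2 + P))
B(a) - (-1*(-3))*(-2) = 2*(-2 + 2/7)/7 - (-1*(-3))*(-2) = (2/7)*(-12/7) - 3*(-2) = -24/49 - 1*(-6) = -24/49 + 6 = 270/49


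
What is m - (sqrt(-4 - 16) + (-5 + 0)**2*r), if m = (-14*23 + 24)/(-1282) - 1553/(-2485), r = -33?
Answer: 1315495863/1592885 - 2*I*sqrt(5) ≈ 825.86 - 4.4721*I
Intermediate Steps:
m = 1365738/1592885 (m = (-322 + 24)*(-1/1282) - 1553*(-1/2485) = -298*(-1/1282) + 1553/2485 = 149/641 + 1553/2485 = 1365738/1592885 ≈ 0.85740)
m - (sqrt(-4 - 16) + (-5 + 0)**2*r) = 1365738/1592885 - (sqrt(-4 - 16) + (-5 + 0)**2*(-33)) = 1365738/1592885 - (sqrt(-20) + (-5)**2*(-33)) = 1365738/1592885 - (2*I*sqrt(5) + 25*(-33)) = 1365738/1592885 - (2*I*sqrt(5) - 825) = 1365738/1592885 - (-825 + 2*I*sqrt(5)) = 1365738/1592885 + (825 - 2*I*sqrt(5)) = 1315495863/1592885 - 2*I*sqrt(5)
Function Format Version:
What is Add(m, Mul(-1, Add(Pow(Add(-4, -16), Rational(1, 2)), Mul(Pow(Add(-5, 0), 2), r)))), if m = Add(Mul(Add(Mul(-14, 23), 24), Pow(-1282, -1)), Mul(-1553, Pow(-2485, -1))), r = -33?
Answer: Add(Rational(1315495863, 1592885), Mul(-2, I, Pow(5, Rational(1, 2)))) ≈ Add(825.86, Mul(-4.4721, I))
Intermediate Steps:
m = Rational(1365738, 1592885) (m = Add(Mul(Add(-322, 24), Rational(-1, 1282)), Mul(-1553, Rational(-1, 2485))) = Add(Mul(-298, Rational(-1, 1282)), Rational(1553, 2485)) = Add(Rational(149, 641), Rational(1553, 2485)) = Rational(1365738, 1592885) ≈ 0.85740)
Add(m, Mul(-1, Add(Pow(Add(-4, -16), Rational(1, 2)), Mul(Pow(Add(-5, 0), 2), r)))) = Add(Rational(1365738, 1592885), Mul(-1, Add(Pow(Add(-4, -16), Rational(1, 2)), Mul(Pow(Add(-5, 0), 2), -33)))) = Add(Rational(1365738, 1592885), Mul(-1, Add(Pow(-20, Rational(1, 2)), Mul(Pow(-5, 2), -33)))) = Add(Rational(1365738, 1592885), Mul(-1, Add(Mul(2, I, Pow(5, Rational(1, 2))), Mul(25, -33)))) = Add(Rational(1365738, 1592885), Mul(-1, Add(Mul(2, I, Pow(5, Rational(1, 2))), -825))) = Add(Rational(1365738, 1592885), Mul(-1, Add(-825, Mul(2, I, Pow(5, Rational(1, 2)))))) = Add(Rational(1365738, 1592885), Add(825, Mul(-2, I, Pow(5, Rational(1, 2))))) = Add(Rational(1315495863, 1592885), Mul(-2, I, Pow(5, Rational(1, 2))))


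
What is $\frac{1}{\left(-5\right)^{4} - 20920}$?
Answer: $- \frac{1}{20295} \approx -4.9273 \cdot 10^{-5}$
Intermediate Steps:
$\frac{1}{\left(-5\right)^{4} - 20920} = \frac{1}{625 - 20920} = \frac{1}{-20295} = - \frac{1}{20295}$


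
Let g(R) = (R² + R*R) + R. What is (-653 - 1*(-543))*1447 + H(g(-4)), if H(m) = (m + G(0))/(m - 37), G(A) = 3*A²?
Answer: -1432558/9 ≈ -1.5917e+5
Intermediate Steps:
g(R) = R + 2*R² (g(R) = (R² + R²) + R = 2*R² + R = R + 2*R²)
H(m) = m/(-37 + m) (H(m) = (m + 3*0²)/(m - 37) = (m + 3*0)/(-37 + m) = (m + 0)/(-37 + m) = m/(-37 + m))
(-653 - 1*(-543))*1447 + H(g(-4)) = (-653 - 1*(-543))*1447 + (-4*(1 + 2*(-4)))/(-37 - 4*(1 + 2*(-4))) = (-653 + 543)*1447 + (-4*(1 - 8))/(-37 - 4*(1 - 8)) = -110*1447 + (-4*(-7))/(-37 - 4*(-7)) = -159170 + 28/(-37 + 28) = -159170 + 28/(-9) = -159170 + 28*(-⅑) = -159170 - 28/9 = -1432558/9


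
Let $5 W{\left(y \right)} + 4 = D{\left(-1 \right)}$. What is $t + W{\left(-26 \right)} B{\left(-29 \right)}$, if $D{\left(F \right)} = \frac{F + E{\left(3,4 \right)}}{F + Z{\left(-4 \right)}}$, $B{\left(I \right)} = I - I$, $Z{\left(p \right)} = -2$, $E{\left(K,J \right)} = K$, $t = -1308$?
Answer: $-1308$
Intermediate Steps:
$B{\left(I \right)} = 0$
$D{\left(F \right)} = \frac{3 + F}{-2 + F}$ ($D{\left(F \right)} = \frac{F + 3}{F - 2} = \frac{3 + F}{-2 + F}$)
$W{\left(y \right)} = - \frac{14}{15}$ ($W{\left(y \right)} = - \frac{4}{5} + \frac{\frac{1}{-2 - 1} \left(3 - 1\right)}{5} = - \frac{4}{5} + \frac{\frac{1}{-3} \cdot 2}{5} = - \frac{4}{5} + \frac{\left(- \frac{1}{3}\right) 2}{5} = - \frac{4}{5} + \frac{1}{5} \left(- \frac{2}{3}\right) = - \frac{4}{5} - \frac{2}{15} = - \frac{14}{15}$)
$t + W{\left(-26 \right)} B{\left(-29 \right)} = -1308 - 0 = -1308 + 0 = -1308$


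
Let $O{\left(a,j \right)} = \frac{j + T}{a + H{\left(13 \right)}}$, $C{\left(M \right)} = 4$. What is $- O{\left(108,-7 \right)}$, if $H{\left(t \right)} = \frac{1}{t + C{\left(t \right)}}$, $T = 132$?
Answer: $- \frac{2125}{1837} \approx -1.1568$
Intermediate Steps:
$H{\left(t \right)} = \frac{1}{4 + t}$ ($H{\left(t \right)} = \frac{1}{t + 4} = \frac{1}{4 + t}$)
$O{\left(a,j \right)} = \frac{132 + j}{\frac{1}{17} + a}$ ($O{\left(a,j \right)} = \frac{j + 132}{a + \frac{1}{4 + 13}} = \frac{132 + j}{a + \frac{1}{17}} = \frac{132 + j}{\frac{1}{17} + a}$)
$- O{\left(108,-7 \right)} = - \frac{17 \left(132 - 7\right)}{1 + 17 \cdot 108} = - \frac{17 \cdot 125}{1 + 1836} = - \frac{17 \cdot 125}{1837} = \left(-1\right) \frac{2125}{1837} = - \frac{2125}{1837}$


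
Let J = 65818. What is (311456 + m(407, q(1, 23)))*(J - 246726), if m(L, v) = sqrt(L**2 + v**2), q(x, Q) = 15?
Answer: -56344882048 - 180908*sqrt(165874) ≈ -5.6419e+10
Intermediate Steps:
(311456 + m(407, q(1, 23)))*(J - 246726) = (311456 + sqrt(407**2 + 15**2))*(65818 - 246726) = (311456 + sqrt(165649 + 225))*(-180908) = (311456 + sqrt(165874))*(-180908) = -56344882048 - 180908*sqrt(165874)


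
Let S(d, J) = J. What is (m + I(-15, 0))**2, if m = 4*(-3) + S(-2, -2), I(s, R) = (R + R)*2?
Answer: 196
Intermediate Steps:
I(s, R) = 4*R (I(s, R) = (2*R)*2 = 4*R)
m = -14 (m = 4*(-3) - 2 = -12 - 2 = -14)
(m + I(-15, 0))**2 = (-14 + 4*0)**2 = (-14 + 0)**2 = (-14)**2 = 196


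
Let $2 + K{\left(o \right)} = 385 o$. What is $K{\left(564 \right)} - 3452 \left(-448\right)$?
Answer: $1763634$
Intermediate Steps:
$K{\left(o \right)} = -2 + 385 o$
$K{\left(564 \right)} - 3452 \left(-448\right) = \left(-2 + 385 \cdot 564\right) - 3452 \left(-448\right) = \left(-2 + 217140\right) - -1546496 = 217138 + 1546496 = 1763634$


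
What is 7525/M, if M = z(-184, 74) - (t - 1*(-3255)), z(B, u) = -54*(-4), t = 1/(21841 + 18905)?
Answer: -8760390/3537917 ≈ -2.4761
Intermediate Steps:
t = 1/40746 ≈ 2.4542e-5
z(B, u) = 216
M = -123827095/40746 (M = 216 - (1/40746 - 1*(-3255)) = 216 - (1/40746 + 3255) = 216 - 1*132628231/40746 = 216 - 132628231/40746 = -123827095/40746 ≈ -3039.0)
7525/M = 7525/(-123827095/40746) = 7525*(-40746/123827095) = -8760390/3537917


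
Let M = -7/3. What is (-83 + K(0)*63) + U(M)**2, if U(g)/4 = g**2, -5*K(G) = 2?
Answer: 148259/405 ≈ 366.07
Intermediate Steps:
M = -7/3 (M = -7*1/3 = -7/3 ≈ -2.3333)
K(G) = -2/5 (K(G) = -1/5*2 = -2/5)
U(g) = 4*g**2
(-83 + K(0)*63) + U(M)**2 = (-83 - 2/5*63) + (4*(-7/3)**2)**2 = (-83 - 126/5) + (4*(49/9))**2 = -541/5 + (196/9)**2 = -541/5 + 38416/81 = 148259/405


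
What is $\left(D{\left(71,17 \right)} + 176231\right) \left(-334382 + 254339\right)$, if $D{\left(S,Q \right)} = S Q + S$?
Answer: $-14208352887$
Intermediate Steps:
$D{\left(S,Q \right)} = S + Q S$ ($D{\left(S,Q \right)} = Q S + S = S + Q S$)
$\left(D{\left(71,17 \right)} + 176231\right) \left(-334382 + 254339\right) = \left(71 \left(1 + 17\right) + 176231\right) \left(-334382 + 254339\right) = \left(71 \cdot 18 + 176231\right) \left(-80043\right) = \left(1278 + 176231\right) \left(-80043\right) = 177509 \left(-80043\right) = -14208352887$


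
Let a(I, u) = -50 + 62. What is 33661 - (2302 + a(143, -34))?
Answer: 31347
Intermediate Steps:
a(I, u) = 12
33661 - (2302 + a(143, -34)) = 33661 - (2302 + 12) = 33661 - 1*2314 = 33661 - 2314 = 31347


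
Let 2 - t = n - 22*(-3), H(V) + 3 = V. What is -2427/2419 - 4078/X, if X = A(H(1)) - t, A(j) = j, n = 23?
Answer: -10070977/205615 ≈ -48.980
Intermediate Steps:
H(V) = -3 + V
t = -87 (t = 2 - (23 - 22*(-3)) = 2 - (23 + 66) = 2 - 1*89 = 2 - 89 = -87)
X = 85 (X = (-3 + 1) - 1*(-87) = -2 + 87 = 85)
-2427/2419 - 4078/X = -2427/2419 - 4078/85 = -10070977/205615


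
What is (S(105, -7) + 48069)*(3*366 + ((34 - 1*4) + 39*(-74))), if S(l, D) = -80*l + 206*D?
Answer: -67203066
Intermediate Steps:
(S(105, -7) + 48069)*(3*366 + ((34 - 1*4) + 39*(-74))) = ((-80*105 + 206*(-7)) + 48069)*(3*366 + ((34 - 1*4) + 39*(-74))) = ((-8400 - 1442) + 48069)*(1098 + ((34 - 4) - 2886)) = (-9842 + 48069)*(1098 + (30 - 2886)) = 38227*(1098 - 2856) = 38227*(-1758) = -67203066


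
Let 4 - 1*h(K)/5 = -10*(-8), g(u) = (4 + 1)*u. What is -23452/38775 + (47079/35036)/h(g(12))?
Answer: -5710143847/9386144400 ≈ -0.60836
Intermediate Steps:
g(u) = 5*u
h(K) = -380 (h(K) = 20 - (-50)*(-8) = 20 - 5*80 = 20 - 400 = -380)
-23452/38775 + (47079/35036)/h(g(12)) = -23452/38775 + (47079/35036)/(-380) = -23452*1/38775 + (47079*(1/35036))*(-1/380) = -2132/3525 + (47079/35036)*(-1/380) = -2132/3525 - 47079/13313680 = -5710143847/9386144400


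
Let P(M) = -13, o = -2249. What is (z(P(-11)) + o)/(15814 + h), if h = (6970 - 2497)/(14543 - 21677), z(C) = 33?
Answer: -5269648/37604201 ≈ -0.14013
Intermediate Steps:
h = -1491/2378 (h = 4473/(-7134) = 4473*(-1/7134) = -1491/2378 ≈ -0.62700)
(z(P(-11)) + o)/(15814 + h) = (33 - 2249)/(15814 - 1491/2378) = -2216/37604201/2378 = -2216*2378/37604201 = -5269648/37604201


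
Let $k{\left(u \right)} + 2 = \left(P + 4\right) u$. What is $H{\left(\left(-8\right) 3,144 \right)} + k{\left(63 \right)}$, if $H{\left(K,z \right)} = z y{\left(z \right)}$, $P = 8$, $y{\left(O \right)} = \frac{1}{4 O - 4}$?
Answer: $\frac{107858}{143} \approx 754.25$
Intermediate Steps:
$y{\left(O \right)} = \frac{1}{-4 + 4 O}$
$H{\left(K,z \right)} = \frac{z}{4 \left(-1 + z\right)}$ ($H{\left(K,z \right)} = z \frac{1}{4 \left(-1 + z\right)} = \frac{z}{4 \left(-1 + z\right)}$)
$k{\left(u \right)} = -2 + 12 u$ ($k{\left(u \right)} = -2 + \left(8 + 4\right) u = -2 + 12 u$)
$H{\left(\left(-8\right) 3,144 \right)} + k{\left(63 \right)} = \frac{1}{4} \cdot 144 \frac{1}{-1 + 144} + \left(-2 + 12 \cdot 63\right) = \frac{1}{4} \cdot 144 \cdot \frac{1}{143} + \left(-2 + 756\right) = \frac{1}{4} \cdot 144 \cdot \frac{1}{143} + 754 = \frac{36}{143} + 754 = \frac{107858}{143}$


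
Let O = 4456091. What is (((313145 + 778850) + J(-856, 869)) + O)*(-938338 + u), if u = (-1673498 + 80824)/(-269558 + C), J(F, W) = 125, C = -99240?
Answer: -959994701792922775/184399 ≈ -5.2061e+12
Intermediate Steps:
u = 796337/184399 (u = (-1673498 + 80824)/(-269558 - 99240) = -1592674/(-368798) = -1592674*(-1/368798) = 796337/184399 ≈ 4.3186)
(((313145 + 778850) + J(-856, 869)) + O)*(-938338 + u) = (((313145 + 778850) + 125) + 4456091)*(-938338 + 796337/184399) = ((1091995 + 125) + 4456091)*(-173027792525/184399) = (1092120 + 4456091)*(-173027792525/184399) = 5548211*(-173027792525/184399) = -959994701792922775/184399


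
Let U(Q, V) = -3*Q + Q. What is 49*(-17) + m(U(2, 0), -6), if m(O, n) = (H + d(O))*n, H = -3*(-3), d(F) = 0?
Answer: -887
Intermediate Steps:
H = 9
U(Q, V) = -2*Q
m(O, n) = 9*n (m(O, n) = (9 + 0)*n = 9*n)
49*(-17) + m(U(2, 0), -6) = 49*(-17) + 9*(-6) = -833 - 54 = -887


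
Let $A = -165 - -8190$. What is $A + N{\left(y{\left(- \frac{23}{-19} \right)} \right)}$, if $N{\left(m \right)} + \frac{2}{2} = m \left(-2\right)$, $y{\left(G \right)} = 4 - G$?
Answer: $\frac{152350}{19} \approx 8018.4$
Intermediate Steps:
$A = 8025$ ($A = -165 + 8190 = 8025$)
$N{\left(m \right)} = -1 - 2 m$ ($N{\left(m \right)} = -1 + m \left(-2\right) = -1 - 2 m$)
$A + N{\left(y{\left(- \frac{23}{-19} \right)} \right)} = 8025 - \left(1 + 2 \left(4 - - \frac{23}{-19}\right)\right) = 8025 - \left(1 + 2 \left(4 - \left(-23\right) \left(- \frac{1}{19}\right)\right)\right) = 8025 - \left(1 + 2 \left(4 - \frac{23}{19}\right)\right) = 8025 - \frac{125}{19} = \frac{152350}{19}$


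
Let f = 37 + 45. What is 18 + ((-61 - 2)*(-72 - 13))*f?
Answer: 439128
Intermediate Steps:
f = 82
18 + ((-61 - 2)*(-72 - 13))*f = 18 + ((-61 - 2)*(-72 - 13))*82 = 18 - 63*(-85)*82 = 18 + 5355*82 = 18 + 439110 = 439128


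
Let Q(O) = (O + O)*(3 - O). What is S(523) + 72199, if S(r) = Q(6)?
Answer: 72163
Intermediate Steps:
Q(O) = 2*O*(3 - O) (Q(O) = (2*O)*(3 - O) = 2*O*(3 - O))
S(r) = -36 (S(r) = 2*6*(3 - 1*6) = 2*6*(3 - 6) = 2*6*(-3) = -36)
S(523) + 72199 = -36 + 72199 = 72163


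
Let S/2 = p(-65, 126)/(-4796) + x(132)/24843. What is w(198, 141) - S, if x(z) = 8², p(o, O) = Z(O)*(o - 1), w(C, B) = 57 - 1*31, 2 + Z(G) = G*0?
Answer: 70540168/2707887 ≈ 26.050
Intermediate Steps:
Z(G) = -2 (Z(G) = -2 + G*0 = -2 + 0 = -2)
w(C, B) = 26 (w(C, B) = 57 - 31 = 26)
p(o, O) = 2 - 2*o (p(o, O) = -2*(o - 1) = -2*(-1 + o) = 2 - 2*o)
x(z) = 64
S = -135106/2707887 (S = 2*((2 - 2*(-65))/(-4796) + 64/24843) = 2*((2 + 130)*(-1/4796) + 64*(1/24843)) = 2*(132*(-1/4796) + 64/24843) = 2*(-3/109 + 64/24843) = 2*(-67553/2707887) = -135106/2707887 ≈ -0.049893)
w(198, 141) - S = 26 - 1*(-135106/2707887) = 26 + 135106/2707887 = 70540168/2707887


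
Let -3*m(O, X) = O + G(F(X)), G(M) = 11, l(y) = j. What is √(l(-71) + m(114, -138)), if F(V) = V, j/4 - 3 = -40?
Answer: I*√1707/3 ≈ 13.772*I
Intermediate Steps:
j = -148 (j = 12 + 4*(-40) = 12 - 160 = -148)
l(y) = -148
m(O, X) = -11/3 - O/3 (m(O, X) = -(O + 11)/3 = -(11 + O)/3 = -11/3 - O/3)
√(l(-71) + m(114, -138)) = √(-148 + (-11/3 - ⅓*114)) = √(-148 + (-11/3 - 38)) = √(-148 - 125/3) = √(-569/3) = I*√1707/3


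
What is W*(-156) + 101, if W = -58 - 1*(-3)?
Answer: 8681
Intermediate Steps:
W = -55 (W = -58 + 3 = -55)
W*(-156) + 101 = -55*(-156) + 101 = 8580 + 101 = 8681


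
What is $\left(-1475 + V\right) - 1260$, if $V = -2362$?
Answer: $-5097$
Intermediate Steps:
$\left(-1475 + V\right) - 1260 = \left(-1475 - 2362\right) - 1260 = -3837 - 1260 = -5097$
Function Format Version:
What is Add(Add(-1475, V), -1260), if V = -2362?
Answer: -5097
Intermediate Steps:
Add(Add(-1475, V), -1260) = Add(Add(-1475, -2362), -1260) = Add(-3837, -1260) = -5097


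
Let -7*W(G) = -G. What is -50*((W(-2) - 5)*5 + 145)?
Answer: -41500/7 ≈ -5928.6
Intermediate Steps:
W(G) = G/7 (W(G) = -(-1)*G/7 = G/7)
-50*((W(-2) - 5)*5 + 145) = -50*(((⅐)*(-2) - 5)*5 + 145) = -50*((-2/7 - 5)*5 + 145) = -50*(-37/7*5 + 145) = -50*(-185/7 + 145) = -50*830/7 = -41500/7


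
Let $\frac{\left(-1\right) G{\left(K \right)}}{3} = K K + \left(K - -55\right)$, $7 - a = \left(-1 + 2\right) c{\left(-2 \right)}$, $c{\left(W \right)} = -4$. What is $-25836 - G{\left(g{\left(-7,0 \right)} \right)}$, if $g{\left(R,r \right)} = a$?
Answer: $-25275$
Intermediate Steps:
$a = 11$ ($a = 7 - \left(-1 + 2\right) \left(-4\right) = 7 - 1 \left(-4\right) = 7 - -4 = 7 + 4 = 11$)
$g{\left(R,r \right)} = 11$
$G{\left(K \right)} = -165 - 3 K - 3 K^{2}$ ($G{\left(K \right)} = - 3 \left(K K + \left(K - -55\right)\right) = - 3 \left(K^{2} + \left(K + 55\right)\right) = - 3 \left(K^{2} + \left(55 + K\right)\right) = - 3 \left(55 + K + K^{2}\right) = -165 - 3 K - 3 K^{2}$)
$-25836 - G{\left(g{\left(-7,0 \right)} \right)} = -25836 - \left(-165 - 33 - 3 \cdot 11^{2}\right) = -25836 - \left(-165 - 33 - 363\right) = -25836 - -561 = -25836 + 561 = -25275$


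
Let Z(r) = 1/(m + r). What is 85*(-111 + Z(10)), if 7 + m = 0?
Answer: -28220/3 ≈ -9406.7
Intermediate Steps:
m = -7 (m = -7 + 0 = -7)
Z(r) = 1/(-7 + r)
85*(-111 + Z(10)) = 85*(-111 + 1/(-7 + 10)) = 85*(-111 + 1/3) = 85*(-332/3) = -28220/3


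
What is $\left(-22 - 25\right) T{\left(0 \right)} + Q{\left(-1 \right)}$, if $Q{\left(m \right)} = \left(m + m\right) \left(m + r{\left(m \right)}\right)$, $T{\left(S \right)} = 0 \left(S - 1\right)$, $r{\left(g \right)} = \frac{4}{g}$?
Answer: $10$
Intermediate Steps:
$T{\left(S \right)} = 0$ ($T{\left(S \right)} = 0 \left(-1 + S\right) = 0$)
$Q{\left(m \right)} = 2 m \left(m + \frac{4}{m}\right)$ ($Q{\left(m \right)} = \left(m + m\right) \left(m + \frac{4}{m}\right) = 2 m \left(m + \frac{4}{m}\right)$)
$\left(-22 - 25\right) T{\left(0 \right)} + Q{\left(-1 \right)} = \left(-22 - 25\right) 0 + \left(8 + 2 \left(-1\right)^{2}\right) = \left(-47\right) 0 + \left(8 + 2 \cdot 1\right) = 0 + \left(8 + 2\right) = 0 + 10 = 10$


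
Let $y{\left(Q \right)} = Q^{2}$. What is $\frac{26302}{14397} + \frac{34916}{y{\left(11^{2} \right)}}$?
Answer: $\frac{887773234}{210786477} \approx 4.2117$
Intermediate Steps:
$\frac{26302}{14397} + \frac{34916}{y{\left(11^{2} \right)}} = \frac{26302}{14397} + \frac{34916}{\left(11^{2}\right)^{2}} = 26302 \cdot \frac{1}{14397} + \frac{34916}{121^{2}} = \frac{26302}{14397} + \frac{34916}{14641} = \frac{887773234}{210786477}$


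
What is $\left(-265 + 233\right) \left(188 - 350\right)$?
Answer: $5184$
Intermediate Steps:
$\left(-265 + 233\right) \left(188 - 350\right) = \left(-32\right) \left(-162\right) = 5184$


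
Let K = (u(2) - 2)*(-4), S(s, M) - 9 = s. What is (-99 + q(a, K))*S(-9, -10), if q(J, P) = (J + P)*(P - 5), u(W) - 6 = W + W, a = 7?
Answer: 0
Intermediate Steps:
u(W) = 6 + 2*W (u(W) = 6 + (W + W) = 6 + 2*W)
S(s, M) = 9 + s
K = -32 (K = ((6 + 2*2) - 2)*(-4) = ((6 + 4) - 2)*(-4) = (10 - 2)*(-4) = 8*(-4) = -32)
q(J, P) = (-5 + P)*(J + P) (q(J, P) = (J + P)*(-5 + P) = (-5 + P)*(J + P))
(-99 + q(a, K))*S(-9, -10) = (-99 + ((-32)**2 - 5*7 - 5*(-32) + 7*(-32)))*(9 - 9) = (-99 + (1024 - 35 + 160 - 224))*0 = (-99 + 925)*0 = 826*0 = 0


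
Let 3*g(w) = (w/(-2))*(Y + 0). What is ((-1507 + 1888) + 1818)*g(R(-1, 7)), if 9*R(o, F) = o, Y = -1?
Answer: -733/18 ≈ -40.722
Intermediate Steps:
R(o, F) = o/9
g(w) = w/6 (g(w) = ((w/(-2))*(-1 + 0))/3 = ((w*(-½))*(-1))/3 = (-w/2*(-1))/3 = (w/2)/3 = w/6)
((-1507 + 1888) + 1818)*g(R(-1, 7)) = ((-1507 + 1888) + 1818)*(((⅑)*(-1))/6) = (381 + 1818)*((⅙)*(-⅑)) = 2199*(-1/54) = -733/18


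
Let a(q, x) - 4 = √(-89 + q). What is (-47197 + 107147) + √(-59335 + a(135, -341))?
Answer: 59950 + √(-59331 + √46) ≈ 59950.0 + 243.57*I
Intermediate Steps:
a(q, x) = 4 + √(-89 + q)
(-47197 + 107147) + √(-59335 + a(135, -341)) = (-47197 + 107147) + √(-59335 + (4 + √(-89 + 135))) = 59950 + √(-59335 + (4 + √46)) = 59950 + √(-59331 + √46)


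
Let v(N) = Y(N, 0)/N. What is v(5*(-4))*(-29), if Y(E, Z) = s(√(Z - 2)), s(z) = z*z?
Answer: -29/10 ≈ -2.9000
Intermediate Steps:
s(z) = z²
Y(E, Z) = -2 + Z (Y(E, Z) = (√(Z - 2))² = (√(-2 + Z))² = -2 + Z)
v(N) = -2/N (v(N) = (-2 + 0)/N = -2/N)
v(5*(-4))*(-29) = -2/(5*(-4))*(-29) = -2/(-20)*(-29) = -2*(-1/20)*(-29) = (⅒)*(-29) = -29/10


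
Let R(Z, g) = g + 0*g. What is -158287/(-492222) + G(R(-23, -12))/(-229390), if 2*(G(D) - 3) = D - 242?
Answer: 18185245229/56455402290 ≈ 0.32212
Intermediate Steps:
R(Z, g) = g (R(Z, g) = g + 0 = g)
G(D) = -118 + D/2 (G(D) = 3 + (D - 242)/2 = 3 + (-242 + D)/2 = 3 + (-121 + D/2) = -118 + D/2)
-158287/(-492222) + G(R(-23, -12))/(-229390) = -158287/(-492222) + (-118 + (½)*(-12))/(-229390) = -158287*(-1/492222) + (-118 - 6)*(-1/229390) = 158287/492222 - 124*(-1/229390) = 158287/492222 + 62/114695 = 18185245229/56455402290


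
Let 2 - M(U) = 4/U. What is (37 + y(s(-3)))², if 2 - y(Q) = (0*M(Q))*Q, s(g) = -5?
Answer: 1521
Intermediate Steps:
M(U) = 2 - 4/U
y(Q) = 2 (y(Q) = 2 - 0*(2 - 4/Q)*Q = 2 - 0*Q = 2 - 1*0 = 2 + 0 = 2)
(37 + y(s(-3)))² = (37 + 2)² = 39² = 1521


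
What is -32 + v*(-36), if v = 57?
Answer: -2084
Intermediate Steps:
-32 + v*(-36) = -32 + 57*(-36) = -32 - 2052 = -2084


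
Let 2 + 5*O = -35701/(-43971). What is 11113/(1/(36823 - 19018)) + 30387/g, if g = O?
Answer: 1475726769240/7463 ≈ 1.9774e+8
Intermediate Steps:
O = -52241/219855 (O = -2/5 + (-35701/(-43971))/5 = -2/5 + (-35701*(-1/43971))/5 = -2/5 + (1/5)*(35701/43971) = -2/5 + 35701/219855 = -52241/219855 ≈ -0.23762)
g = -52241/219855 ≈ -0.23762
11113/(1/(36823 - 19018)) + 30387/g = 11113/(1/(36823 - 19018)) + 30387/(-52241/219855) = 11113/(1/17805) + 30387*(-219855/52241) = 11113/(1/17805) - 954390555/7463 = 11113*17805 - 954390555/7463 = 197866965 - 954390555/7463 = 1475726769240/7463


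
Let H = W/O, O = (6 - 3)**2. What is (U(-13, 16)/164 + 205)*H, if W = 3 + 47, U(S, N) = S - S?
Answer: 10250/9 ≈ 1138.9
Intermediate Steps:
U(S, N) = 0
W = 50
O = 9 (O = 3**2 = 9)
H = 50/9 ≈ 5.5556
(U(-13, 16)/164 + 205)*H = (0/164 + 205)*(50/9) = (0*(1/164) + 205)*(50/9) = (0 + 205)*(50/9) = 205*(50/9) = 10250/9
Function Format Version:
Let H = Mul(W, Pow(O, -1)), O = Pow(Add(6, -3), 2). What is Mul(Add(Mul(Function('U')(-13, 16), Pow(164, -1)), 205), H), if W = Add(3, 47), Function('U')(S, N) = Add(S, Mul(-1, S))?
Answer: Rational(10250, 9) ≈ 1138.9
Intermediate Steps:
Function('U')(S, N) = 0
W = 50
O = 9 (O = Pow(3, 2) = 9)
H = Rational(50, 9) (H = Mul(50, Pow(9, -1)) = Mul(50, Rational(1, 9)) = Rational(50, 9) ≈ 5.5556)
Mul(Add(Mul(Function('U')(-13, 16), Pow(164, -1)), 205), H) = Mul(Add(Mul(0, Pow(164, -1)), 205), Rational(50, 9)) = Mul(Add(Mul(0, Rational(1, 164)), 205), Rational(50, 9)) = Mul(Add(0, 205), Rational(50, 9)) = Mul(205, Rational(50, 9)) = Rational(10250, 9)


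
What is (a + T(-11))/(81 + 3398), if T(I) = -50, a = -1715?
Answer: -1765/3479 ≈ -0.50733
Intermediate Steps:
(a + T(-11))/(81 + 3398) = (-1715 - 50)/(81 + 3398) = -1765/3479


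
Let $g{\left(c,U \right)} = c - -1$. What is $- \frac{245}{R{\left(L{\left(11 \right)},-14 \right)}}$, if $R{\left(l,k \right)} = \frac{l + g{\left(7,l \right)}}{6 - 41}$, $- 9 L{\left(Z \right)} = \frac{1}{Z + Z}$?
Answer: $\frac{1697850}{1583} \approx 1072.6$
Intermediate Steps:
$g{\left(c,U \right)} = 1 + c$ ($g{\left(c,U \right)} = c + 1 = 1 + c$)
$L{\left(Z \right)} = - \frac{1}{18 Z}$ ($L{\left(Z \right)} = - \frac{1}{9 \left(Z + Z\right)} = - \frac{1}{9 \cdot 2 Z} = - \frac{\frac{1}{2} \frac{1}{Z}}{9} = - \frac{1}{18 Z}$)
$R{\left(l,k \right)} = - \frac{8}{35} - \frac{l}{35}$ ($R{\left(l,k \right)} = \frac{l + \left(1 + 7\right)}{6 - 41} = \frac{l + 8}{-35} = \left(8 + l\right) \left(- \frac{1}{35}\right) = - \frac{8}{35} - \frac{l}{35}$)
$- \frac{245}{R{\left(L{\left(11 \right)},-14 \right)}} = - \frac{245}{- \frac{8}{35} - \frac{\left(- \frac{1}{18}\right) \frac{1}{11}}{35}} = - \frac{245}{- \frac{8}{35} - - \frac{1}{6930}} = - \frac{245}{- \frac{8}{35} + \frac{1}{6930}} = - \frac{245}{- \frac{1583}{6930}} = \left(-245\right) \left(- \frac{6930}{1583}\right) = \frac{1697850}{1583}$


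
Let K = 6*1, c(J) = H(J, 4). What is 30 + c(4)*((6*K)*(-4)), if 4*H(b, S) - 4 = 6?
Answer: -330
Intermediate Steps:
H(b, S) = 5/2 (H(b, S) = 1 + (1/4)*6 = 1 + 3/2 = 5/2)
c(J) = 5/2
K = 6
30 + c(4)*((6*K)*(-4)) = 30 + 5*((6*6)*(-4))/2 = 30 + 5*(36*(-4))/2 = 30 + (5/2)*(-144) = 30 - 360 = -330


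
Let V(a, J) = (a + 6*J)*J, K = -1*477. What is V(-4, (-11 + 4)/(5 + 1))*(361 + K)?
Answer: -4466/3 ≈ -1488.7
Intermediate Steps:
K = -477
V(a, J) = J*(a + 6*J)
V(-4, (-11 + 4)/(5 + 1))*(361 + K) = (((-11 + 4)/(5 + 1))*(-4 + 6*((-11 + 4)/(5 + 1))))*(361 - 477) = ((-7/6)*(-4 + 6*(-7/6)))*(-116) = ((-7*1/6)*(-4 + 6*(-7*1/6)))*(-116) = -7*(-4 + 6*(-7/6))/6*(-116) = -7*(-4 - 7)/6*(-116) = -7/6*(-11)*(-116) = (77/6)*(-116) = -4466/3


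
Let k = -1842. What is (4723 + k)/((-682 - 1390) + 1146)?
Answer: -2881/926 ≈ -3.1112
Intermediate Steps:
(4723 + k)/((-682 - 1390) + 1146) = (4723 - 1842)/((-682 - 1390) + 1146) = 2881/(-2072 + 1146) = 2881/(-926) = 2881*(-1/926) = -2881/926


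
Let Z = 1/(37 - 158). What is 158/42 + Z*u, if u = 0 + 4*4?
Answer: 9223/2541 ≈ 3.6297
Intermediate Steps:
Z = -1/121 (Z = 1/(-121) = -1/121 ≈ -0.0082645)
u = 16 (u = 0 + 16 = 16)
158/42 + Z*u = 158/42 - 1/121*16 = 158*(1/42) - 16/121 = 79/21 - 16/121 = 9223/2541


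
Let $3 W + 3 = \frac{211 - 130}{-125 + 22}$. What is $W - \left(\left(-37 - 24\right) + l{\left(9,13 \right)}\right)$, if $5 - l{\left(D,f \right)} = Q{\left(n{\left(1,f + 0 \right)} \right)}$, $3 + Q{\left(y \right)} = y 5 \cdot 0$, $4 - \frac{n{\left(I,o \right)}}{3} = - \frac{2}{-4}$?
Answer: $\frac{5329}{103} \approx 51.738$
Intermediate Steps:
$n{\left(I,o \right)} = \frac{21}{2}$ ($n{\left(I,o \right)} = 12 - 3 \left(- \frac{2}{-4}\right) = 12 - 3 \left(\left(-2\right) \left(- \frac{1}{4}\right)\right) = 12 - \frac{3}{2} = \frac{21}{2}$)
$Q{\left(y \right)} = -3$ ($Q{\left(y \right)} = -3 + y 5 \cdot 0 = -3 + 5 y 0 = -3 + 0 = -3$)
$l{\left(D,f \right)} = 8$ ($l{\left(D,f \right)} = 5 - -3 = 5 + 3 = 8$)
$W = - \frac{130}{103}$ ($W = -1 + \frac{\left(211 - 130\right) \frac{1}{-125 + 22}}{3} = -1 + \frac{81 \frac{1}{-103}}{3} = -1 + \frac{81 \left(- \frac{1}{103}\right)}{3} = -1 + \frac{1}{3} \left(- \frac{81}{103}\right) = -1 - \frac{27}{103} = - \frac{130}{103} \approx -1.2621$)
$W - \left(\left(-37 - 24\right) + l{\left(9,13 \right)}\right) = - \frac{130}{103} - \left(\left(-37 - 24\right) + 8\right) = - \frac{130}{103} - \left(-61 + 8\right) = - \frac{130}{103} - -53 = - \frac{130}{103} + 53 = \frac{5329}{103}$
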